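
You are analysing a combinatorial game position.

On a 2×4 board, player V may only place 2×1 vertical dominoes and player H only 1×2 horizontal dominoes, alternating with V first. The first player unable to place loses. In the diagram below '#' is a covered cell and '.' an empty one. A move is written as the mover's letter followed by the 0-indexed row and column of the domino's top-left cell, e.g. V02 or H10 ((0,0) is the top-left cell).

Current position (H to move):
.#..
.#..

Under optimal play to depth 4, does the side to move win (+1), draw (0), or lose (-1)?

value(.#../.#.., H) = +1

p1 H@[.#../.#..]: H02[.###/.#..]+1* H12[.#../.###]+1
p2 V@[.###/.#..]: V00[####/##..]-1*
p3 H@[####/##..]: H12[####/####]+1*
p4 V@[####/####] terminal -1; root [.#../.#..] d4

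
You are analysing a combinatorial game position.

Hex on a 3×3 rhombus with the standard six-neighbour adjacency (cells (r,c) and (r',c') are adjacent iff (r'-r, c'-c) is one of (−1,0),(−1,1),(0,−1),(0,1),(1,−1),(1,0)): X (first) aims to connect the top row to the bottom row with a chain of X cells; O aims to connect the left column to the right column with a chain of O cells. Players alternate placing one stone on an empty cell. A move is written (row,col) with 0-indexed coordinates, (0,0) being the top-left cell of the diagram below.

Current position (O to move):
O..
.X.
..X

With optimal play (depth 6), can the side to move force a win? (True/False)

p1 O@[O../.X./..X]: (0,1)[OO./.X./..X]-1* (0,2)[O.O/.X./..X]-1 (1,0)[O../OX./..X]-1 (1,2)[O../.XO/..X]-1 (2,0)[O../.X./O.X]-1 (2,1)[O../.X./.OX]-1
p2 X@[OO./.X./..X]: (0,2)[OOX/.X./..X]+1* (1,0)[OO./XX./..X]-1 (1,2)[OO./.XX/..X]-1 (2,0)[OO./.X./X.X]-1 (2,1)[OO./.X./.XX]-1
p3 O@[OOX/.X./..X]: (1,0)[OOX/OX./..X]-1* (1,2)[OOX/.XO/..X]-1 (2,0)[OOX/.X./O.X]-1 (2,1)[OOX/.X./.OX]-1
p4 X@[OOX/OX./..X]: (1,2)[OOX/OXX/..X]+1* (2,0)[OOX/OX./X.X]+1 (2,1)[OOX/OX./.XX]+1
p5 O@[OOX/OXX/..X] terminal -1; root [O../.X./..X] d6

O winning at [O../.X./..X]: False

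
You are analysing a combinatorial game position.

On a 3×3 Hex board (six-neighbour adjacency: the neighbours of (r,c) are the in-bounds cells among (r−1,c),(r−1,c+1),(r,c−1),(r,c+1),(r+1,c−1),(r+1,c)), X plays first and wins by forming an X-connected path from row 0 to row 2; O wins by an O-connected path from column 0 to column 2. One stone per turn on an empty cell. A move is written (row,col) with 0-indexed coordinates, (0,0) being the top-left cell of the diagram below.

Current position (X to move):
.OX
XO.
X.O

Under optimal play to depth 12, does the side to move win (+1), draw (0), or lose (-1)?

value(.OX/XO./X.O, X) = +1

p1 X@[.OX/XO./X.O]: (0,0)[XOX/XO./X.O]+1* (1,2)[.OX/XOX/X.O]+1 (2,1)[.OX/XO./XXO]+1
p2 O@[XOX/XO./X.O] terminal -1; root [.OX/XO./X.O] d12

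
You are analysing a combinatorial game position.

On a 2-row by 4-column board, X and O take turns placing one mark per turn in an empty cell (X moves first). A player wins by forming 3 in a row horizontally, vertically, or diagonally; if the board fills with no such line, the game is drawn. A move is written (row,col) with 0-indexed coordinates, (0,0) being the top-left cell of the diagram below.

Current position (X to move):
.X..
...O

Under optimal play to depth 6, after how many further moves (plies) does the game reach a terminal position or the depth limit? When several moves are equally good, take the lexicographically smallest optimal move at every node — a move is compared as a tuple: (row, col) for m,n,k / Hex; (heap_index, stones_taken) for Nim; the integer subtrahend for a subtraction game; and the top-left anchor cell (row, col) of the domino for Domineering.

PV length from [.X../...O]: 3 plies

ply 1, X at .X../...O | (0,0)=+0→XX../...O; (0,2)=+1→.XX./...O*; (0,3)=+0→.X.X/...O; (1,0)=+0→.X../X..O; (1,1)=+0→.X../.X.O; (1,2)=+0→.X../..XO
ply 2, O at .XX./...O | (0,0)=-1→OXX./...O*; (0,3)=-1→.XXO/...O; (1,0)=-1→.XX./O..O; (1,1)=-1→.XX./.O.O; (1,2)=-1→.XX./..OO
ply 3, X at OXX./...O | (0,3)=+1→OXXX/...O*; (1,0)=+0→OXX./X..O; (1,1)=+0→OXX./.X.O; (1,2)=+0→OXX./..XO
ply 4: OXXX/...O is terminal -1 (O); from .X../...O depth 6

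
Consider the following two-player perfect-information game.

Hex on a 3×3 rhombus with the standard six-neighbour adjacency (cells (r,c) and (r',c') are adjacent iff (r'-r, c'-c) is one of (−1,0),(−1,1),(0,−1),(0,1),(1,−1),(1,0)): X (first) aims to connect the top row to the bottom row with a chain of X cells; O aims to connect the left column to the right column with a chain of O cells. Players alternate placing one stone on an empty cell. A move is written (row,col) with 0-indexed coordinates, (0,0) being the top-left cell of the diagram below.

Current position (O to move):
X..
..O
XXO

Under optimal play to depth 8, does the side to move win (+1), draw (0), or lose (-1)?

value(X../..O/XXO, O) = -1

ply 1, O at X../..O/XXO | (0,1)=-1→XO./..O/XXO*; (0,2)=-1→X.O/..O/XXO; (1,0)=-1→X../O.O/XXO; (1,1)=-1→X../.OO/XXO
ply 2, X at XO./..O/XXO | (0,2)=+1→XOX/..O/XXO*; (1,0)=+1→XO./X.O/XXO; (1,1)=+1→XO./.XO/XXO
ply 3, O at XOX/..O/XXO | (1,0)=-1→XOX/O.O/XXO*; (1,1)=-1→XOX/.OO/XXO
ply 4, X at XOX/O.O/XXO | (1,1)=+1→XOX/OXO/XXO*
ply 5: XOX/OXO/XXO is terminal -1 (O); from X../..O/XXO depth 8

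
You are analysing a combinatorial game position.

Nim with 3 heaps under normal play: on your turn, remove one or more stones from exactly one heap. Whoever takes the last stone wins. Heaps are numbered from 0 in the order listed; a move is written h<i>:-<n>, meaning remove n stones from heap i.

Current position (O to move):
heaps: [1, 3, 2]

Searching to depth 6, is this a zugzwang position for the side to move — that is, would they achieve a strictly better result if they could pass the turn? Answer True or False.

zugzwang((1,3,2), O) = True

ply 1, O at (1,3,2) | h0:-1=-1→(0,3,2)*; h1:-1=-1→(1,2,2); h1:-2=-1→(1,1,2); h1:-3=-1→(1,0,2); h2:-1=-1→(1,3,1); h2:-2=-1→(1,3,0)
ply 2, X at (0,3,2) | h1:-1=+1→(0,2,2)*; h1:-2=-1→(0,1,2); h1:-3=-1→(0,0,2); h2:-1=-1→(0,3,1); h2:-2=-1→(0,3,0)
ply 3, O at (0,2,2) | h1:-1=-1→(0,1,2)*; h1:-2=-1→(0,0,2); h2:-1=-1→(0,2,1); h2:-2=-1→(0,2,0)
ply 4, X at (0,1,2) | h1:-1=-1→(0,0,2); h2:-1=+1→(0,1,1)*; h2:-2=-1→(0,1,0)
ply 5, O at (0,1,1) | h1:-1=-1→(0,0,1)*; h2:-1=-1→(0,1,0)
ply 6, X at (0,0,1) | h2:-1=+1→(0,0,0)*
ply 7: (0,0,0) is terminal -1 (O); from (1,3,2) depth 6
pass branch (X moves first from the same position):
  | ply 1, X at (1,3,2) | h0:-1=-1→(0,3,2)*; h1:-1=-1→(1,2,2); h1:-2=-1→(1,1,2); h1:-3=-1→(1,0,2); h2:-1=-1→(1,3,1); h2:-2=-1→(1,3,0)
  | ply 2, O at (0,3,2) | h1:-1=+1→(0,2,2)*; h1:-2=-1→(0,1,2); h1:-3=-1→(0,0,2); h2:-1=-1→(0,3,1); h2:-2=-1→(0,3,0)
  | ply 3, X at (0,2,2) | h1:-1=-1→(0,1,2)*; h1:-2=-1→(0,0,2); h2:-1=-1→(0,2,1); h2:-2=-1→(0,2,0)
  | ply 4, O at (0,1,2) | h1:-1=-1→(0,0,2); h2:-1=+1→(0,1,1)*; h2:-2=-1→(0,1,0)
  | ply 5, X at (0,1,1) | h1:-1=-1→(0,0,1)*; h2:-1=-1→(0,1,0)
  | ply 6, O at (0,0,1) | h2:-1=+1→(0,0,0)*
  | ply 7: (0,0,0) is terminal -1 (X); from (1,3,2) depth 6
O moving scores -1; O passing scores +1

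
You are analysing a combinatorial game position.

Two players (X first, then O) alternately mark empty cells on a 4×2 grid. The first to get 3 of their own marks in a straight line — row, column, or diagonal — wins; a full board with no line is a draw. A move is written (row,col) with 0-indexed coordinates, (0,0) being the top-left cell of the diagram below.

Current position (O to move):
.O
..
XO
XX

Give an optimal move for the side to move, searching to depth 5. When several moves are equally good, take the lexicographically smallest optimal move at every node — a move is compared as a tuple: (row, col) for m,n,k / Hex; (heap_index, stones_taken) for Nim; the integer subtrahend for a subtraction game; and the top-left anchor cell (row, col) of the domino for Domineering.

ply 1, O at .O/../XO/XX | (0,0)=-1→OO/../XO/XX; (1,0)=+0→.O/O./XO/XX; (1,1)=+1→.O/.O/XO/XX*
ply 2: .O/.O/XO/XX is terminal -1 (X); from .O/../XO/XX depth 5

O's best at [.O/../XO/XX]: (1,1)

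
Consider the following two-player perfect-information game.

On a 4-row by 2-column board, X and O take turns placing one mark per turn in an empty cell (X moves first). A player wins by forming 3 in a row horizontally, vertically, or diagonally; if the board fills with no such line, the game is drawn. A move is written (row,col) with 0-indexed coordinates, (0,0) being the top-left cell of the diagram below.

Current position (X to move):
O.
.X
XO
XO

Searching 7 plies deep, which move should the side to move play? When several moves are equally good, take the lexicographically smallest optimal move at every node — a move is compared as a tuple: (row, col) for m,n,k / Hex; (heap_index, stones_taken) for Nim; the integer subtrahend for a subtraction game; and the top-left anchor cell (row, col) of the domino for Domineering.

ply 1, X at O./.X/XO/XO | (0,1)=+0→OX/.X/XO/XO; (1,0)=+1→O./XX/XO/XO*
ply 2: O./XX/XO/XO is terminal -1 (O); from O./.X/XO/XO depth 7

X's best at [O./.X/XO/XO]: (1,0)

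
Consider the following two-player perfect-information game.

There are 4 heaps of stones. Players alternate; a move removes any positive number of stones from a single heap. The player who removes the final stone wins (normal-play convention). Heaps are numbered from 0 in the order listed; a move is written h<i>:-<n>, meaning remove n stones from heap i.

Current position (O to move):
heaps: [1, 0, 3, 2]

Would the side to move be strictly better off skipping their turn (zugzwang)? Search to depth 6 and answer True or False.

zugzwang((1,0,3,2), O) = True

[(1,0,3,2)] O move#1: h0:-1:-1/(0,0,3,2)*, h2:-1:-1/(1,0,2,2), h2:-2:-1/(1,0,1,2), h2:-3:-1/(1,0,0,2), h3:-1:-1/(1,0,3,1), h3:-2:-1/(1,0,3,0)
[(0,0,3,2)] X move#2: h2:-1:+1/(0,0,2,2)*, h2:-2:-1/(0,0,1,2), h2:-3:-1/(0,0,0,2), h3:-1:-1/(0,0,3,1), h3:-2:-1/(0,0,3,0)
[(0,0,2,2)] O move#3: h2:-1:-1/(0,0,1,2)*, h2:-2:-1/(0,0,0,2), h3:-1:-1/(0,0,2,1), h3:-2:-1/(0,0,2,0)
[(0,0,1,2)] X move#4: h2:-1:-1/(0,0,0,2), h3:-1:+1/(0,0,1,1)*, h3:-2:-1/(0,0,1,0)
[(0,0,1,1)] O move#5: h2:-1:-1/(0,0,0,1)*, h3:-1:-1/(0,0,1,0)
[(0,0,0,1)] X move#6: h3:-1:+1/(0,0,0,0)*
[(0,0,0,0)] end (terminal -1, O#7); searched (1,0,3,2) to 6
if O skipped the turn, X would face:
~ [(1,0,3,2)] X move#1: h0:-1:-1/(0,0,3,2)*, h2:-1:-1/(1,0,2,2), h2:-2:-1/(1,0,1,2), h2:-3:-1/(1,0,0,2), h3:-1:-1/(1,0,3,1), h3:-2:-1/(1,0,3,0)
~ [(0,0,3,2)] O move#2: h2:-1:+1/(0,0,2,2)*, h2:-2:-1/(0,0,1,2), h2:-3:-1/(0,0,0,2), h3:-1:-1/(0,0,3,1), h3:-2:-1/(0,0,3,0)
~ [(0,0,2,2)] X move#3: h2:-1:-1/(0,0,1,2)*, h2:-2:-1/(0,0,0,2), h3:-1:-1/(0,0,2,1), h3:-2:-1/(0,0,2,0)
~ [(0,0,1,2)] O move#4: h2:-1:-1/(0,0,0,2), h3:-1:+1/(0,0,1,1)*, h3:-2:-1/(0,0,1,0)
~ [(0,0,1,1)] X move#5: h2:-1:-1/(0,0,0,1)*, h3:-1:-1/(0,0,1,0)
~ [(0,0,0,1)] O move#6: h3:-1:+1/(0,0,0,0)*
~ [(0,0,0,0)] end (terminal -1, X#7); searched (1,0,3,2) to 6
compare (O): move=-1 vs pass=+1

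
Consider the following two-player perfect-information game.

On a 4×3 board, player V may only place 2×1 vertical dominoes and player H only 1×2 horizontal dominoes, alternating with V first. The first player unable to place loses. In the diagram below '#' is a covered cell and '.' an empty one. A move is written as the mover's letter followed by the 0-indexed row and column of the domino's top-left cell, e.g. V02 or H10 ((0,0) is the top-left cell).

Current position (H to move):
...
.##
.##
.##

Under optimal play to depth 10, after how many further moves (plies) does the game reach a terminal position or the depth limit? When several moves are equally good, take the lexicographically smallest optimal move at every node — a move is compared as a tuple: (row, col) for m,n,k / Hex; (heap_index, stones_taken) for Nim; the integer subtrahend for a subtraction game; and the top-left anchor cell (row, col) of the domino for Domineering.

p1 H@[.../.##/.##/.##]: H00[##./.##/.##/.##]-1* H01[.##/.##/.##/.##]-1
p2 V@[##./.##/.##/.##]: V10[##./###/###/.##]+1* V20[##./.##/###/###]+1
p3 H@[##./###/###/.##] terminal -1; root [.../.##/.##/.##] d10

PV length from [.../.##/.##/.##]: 2 plies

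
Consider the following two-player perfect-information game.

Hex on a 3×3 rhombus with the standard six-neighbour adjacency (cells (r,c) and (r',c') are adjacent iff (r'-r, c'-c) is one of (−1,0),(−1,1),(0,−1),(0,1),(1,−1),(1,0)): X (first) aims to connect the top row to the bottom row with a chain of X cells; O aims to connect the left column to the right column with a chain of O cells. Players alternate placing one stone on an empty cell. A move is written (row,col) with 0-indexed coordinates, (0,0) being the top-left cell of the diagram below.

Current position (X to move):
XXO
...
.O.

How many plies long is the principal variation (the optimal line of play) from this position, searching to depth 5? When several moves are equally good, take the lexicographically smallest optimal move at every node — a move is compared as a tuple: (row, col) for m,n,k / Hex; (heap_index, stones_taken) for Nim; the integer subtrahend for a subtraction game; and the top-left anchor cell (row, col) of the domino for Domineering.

PV length from [XXO/.../.O.]: 3 plies

ply 1, X at XXO/.../.O. | (1,0)=-1→XXO/X../.O.; (1,1)=-1→XXO/.X./.O.; (1,2)=-1→XXO/..X/.O.; (2,0)=+1→XXO/.../XO.*; (2,2)=-1→XXO/.../.OX
ply 2, O at XXO/.../XO. | (1,0)=-1→XXO/O../XO.*; (1,1)=-1→XXO/.O./XO.; (1,2)=-1→XXO/..O/XO.; (2,2)=-1→XXO/.../XOO
ply 3, X at XXO/O../XO. | (1,1)=+1→XXO/OX./XO.*; (1,2)=-1→XXO/O.X/XO.; (2,2)=-1→XXO/O../XOX
ply 4: XXO/OX./XO. is terminal -1 (O); from XXO/.../.O. depth 5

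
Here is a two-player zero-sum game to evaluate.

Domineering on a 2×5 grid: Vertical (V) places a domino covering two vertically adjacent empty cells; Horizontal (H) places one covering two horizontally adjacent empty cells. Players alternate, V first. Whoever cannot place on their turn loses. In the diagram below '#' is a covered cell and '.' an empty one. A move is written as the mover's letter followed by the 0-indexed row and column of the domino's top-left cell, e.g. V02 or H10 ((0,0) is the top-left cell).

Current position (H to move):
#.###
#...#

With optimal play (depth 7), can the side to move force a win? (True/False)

p1 H@[#.###/#...#]: H11[#.###/###.#]+1* H12[#.###/#.###]-1
p2 V@[#.###/###.#] terminal -1; root [#.###/#...#] d7

H winning at [#.###/#...#]: True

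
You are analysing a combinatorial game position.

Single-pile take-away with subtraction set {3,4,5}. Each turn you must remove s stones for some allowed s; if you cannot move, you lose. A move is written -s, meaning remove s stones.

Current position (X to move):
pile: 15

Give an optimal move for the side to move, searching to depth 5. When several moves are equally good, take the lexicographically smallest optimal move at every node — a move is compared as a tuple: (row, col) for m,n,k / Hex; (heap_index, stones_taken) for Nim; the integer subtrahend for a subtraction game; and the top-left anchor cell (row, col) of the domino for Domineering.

X's best at [15]: -5

ply 1, X at 15 | -3=-1→12; -4=-1→11; -5=+1→10*
ply 2, O at 10 | -3=-1→7*; -4=-1→6; -5=-1→5
ply 3, X at 7 | -3=-1→4; -4=-1→3; -5=+1→2*
ply 4: 2 is terminal -1 (O); from 15 depth 5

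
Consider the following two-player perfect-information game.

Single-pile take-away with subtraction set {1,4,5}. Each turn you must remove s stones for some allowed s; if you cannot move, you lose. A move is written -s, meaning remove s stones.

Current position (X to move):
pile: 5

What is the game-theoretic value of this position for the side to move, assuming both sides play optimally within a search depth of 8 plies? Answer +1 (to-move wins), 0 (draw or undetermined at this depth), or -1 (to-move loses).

[5] X move#1: -1:-1/4, -4:-1/1, -5:+1/0*
[0] end (terminal -1, O#2); searched 5 to 8

value(5, X) = +1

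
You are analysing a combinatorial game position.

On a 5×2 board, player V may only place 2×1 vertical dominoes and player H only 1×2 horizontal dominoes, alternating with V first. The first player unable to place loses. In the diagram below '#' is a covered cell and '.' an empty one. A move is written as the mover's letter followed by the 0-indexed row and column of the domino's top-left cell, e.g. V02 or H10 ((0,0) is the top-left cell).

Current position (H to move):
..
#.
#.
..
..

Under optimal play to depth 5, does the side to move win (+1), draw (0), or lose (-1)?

[../#./#./../..] H move#1: H00:-1/##/#./#./../.., H30:+1/../#./#./##/..*, H40:+1/../#./#./../##
[../#./#./##/..] V move#2: V01:-1/.#/##/#./##/..*, V11:-1/../##/##/##/..
[.#/##/#./##/..] H move#3: H40:+1/.#/##/#./##/##*
[.#/##/#./##/##] end (terminal -1, V#4); searched ../#./#./../.. to 5

value(../#./#./../.., H) = +1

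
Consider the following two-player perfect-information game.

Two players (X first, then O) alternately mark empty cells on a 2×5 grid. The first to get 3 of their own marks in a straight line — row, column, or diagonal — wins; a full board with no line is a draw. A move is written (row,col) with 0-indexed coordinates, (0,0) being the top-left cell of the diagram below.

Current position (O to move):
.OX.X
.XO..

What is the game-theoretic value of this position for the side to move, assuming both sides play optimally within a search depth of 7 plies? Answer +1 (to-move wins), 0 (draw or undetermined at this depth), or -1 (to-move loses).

value(.OX.X/.XO.., O) = 0

p1 O@[.OX.X/.XO..]: (0,0)[OOX.X/.XO..]-1 (0,3)[.OXOX/.XO..]+0* (1,0)[.OX.X/OXO..]-1 (1,3)[.OX.X/.XOO.]-1 (1,4)[.OX.X/.XO.O]-1
p2 X@[.OXOX/.XO..]: (0,0)[XOXOX/.XO..]+0* (1,0)[.OXOX/XXO..]+0 (1,3)[.OXOX/.XOX.]+0 (1,4)[.OXOX/.XO.X]+0
p3 O@[XOXOX/.XO..]: (1,0)[XOXOX/OXO..]+0* (1,3)[XOXOX/.XOO.]+0 (1,4)[XOXOX/.XO.O]+0
p4 X@[XOXOX/OXO..]: (1,3)[XOXOX/OXOX.]+0* (1,4)[XOXOX/OXO.X]+0
p5 O@[XOXOX/OXOX.]: (1,4)[XOXOX/OXOXO]+0*
p6 X@[XOXOX/OXOXO] terminal +0; root [.OX.X/.XO..] d7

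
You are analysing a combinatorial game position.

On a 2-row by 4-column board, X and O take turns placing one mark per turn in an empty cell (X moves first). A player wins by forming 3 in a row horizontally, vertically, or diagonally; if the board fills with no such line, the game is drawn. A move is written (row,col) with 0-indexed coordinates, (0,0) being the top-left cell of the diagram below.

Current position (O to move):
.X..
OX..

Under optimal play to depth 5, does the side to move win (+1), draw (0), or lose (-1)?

ply 1, O at .X../OX.. | (0,0)=+0→OX../OX..*; (0,2)=+0→.XO./OX..; (0,3)=+0→.X.O/OX..; (1,2)=-1→.X../OXO.; (1,3)=-1→.X../OX.O
ply 2, X at OX../OX.. | (0,2)=+0→OXX./OX..*; (0,3)=+0→OX.X/OX..; (1,2)=+0→OX../OXX.; (1,3)=+0→OX../OX.X
ply 3, O at OXX./OX.. | (0,3)=+0→OXXO/OX..*; (1,2)=-1→OXX./OXO.; (1,3)=-1→OXX./OX.O
ply 4, X at OXXO/OX.. | (1,2)=+0→OXXO/OXX.*; (1,3)=+0→OXXO/OX.X
ply 5, O at OXXO/OXX. | (1,3)=+0→OXXO/OXXO*
ply 6: OXXO/OXXO is terminal +0 (X); from .X../OX.. depth 5

value(.X../OX.., O) = 0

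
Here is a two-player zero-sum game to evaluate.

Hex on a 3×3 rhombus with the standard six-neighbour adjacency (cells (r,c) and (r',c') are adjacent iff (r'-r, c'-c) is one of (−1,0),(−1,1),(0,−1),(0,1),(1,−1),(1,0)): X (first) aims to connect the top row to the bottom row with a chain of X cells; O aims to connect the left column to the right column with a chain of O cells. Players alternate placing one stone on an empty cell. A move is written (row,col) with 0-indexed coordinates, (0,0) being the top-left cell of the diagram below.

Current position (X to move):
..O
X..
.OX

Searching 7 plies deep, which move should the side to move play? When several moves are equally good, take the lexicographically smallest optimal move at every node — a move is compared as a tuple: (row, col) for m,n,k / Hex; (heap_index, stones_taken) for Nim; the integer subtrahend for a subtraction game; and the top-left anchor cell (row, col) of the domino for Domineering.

p1 X@[..O/X../.OX]: (0,0)[X.O/X../.OX]-1 (0,1)[.XO/X../.OX]-1 (1,1)[..O/XX./.OX]+1* (1,2)[..O/X.X/.OX]+1 (2,0)[..O/X../XOX]+1
p2 O@[..O/XX./.OX]: (0,0)[O.O/XX./.OX]-1* (0,1)[.OO/XX./.OX]-1 (1,2)[..O/XXO/.OX]-1 (2,0)[..O/XX./OOX]-1
p3 X@[O.O/XX./.OX]: (0,1)[OXO/XX./.OX]+1* (1,2)[O.O/XXX/.OX]-1 (2,0)[O.O/XX./XOX]-1
p4 O@[OXO/XX./.OX]: (1,2)[OXO/XXO/.OX]-1* (2,0)[OXO/XX./OOX]-1
p5 X@[OXO/XXO/.OX]: (2,0)[OXO/XXO/XOX]+1*
p6 O@[OXO/XXO/XOX] terminal -1; root [..O/X../.OX] d7

X's best at [..O/X../.OX]: (1,1)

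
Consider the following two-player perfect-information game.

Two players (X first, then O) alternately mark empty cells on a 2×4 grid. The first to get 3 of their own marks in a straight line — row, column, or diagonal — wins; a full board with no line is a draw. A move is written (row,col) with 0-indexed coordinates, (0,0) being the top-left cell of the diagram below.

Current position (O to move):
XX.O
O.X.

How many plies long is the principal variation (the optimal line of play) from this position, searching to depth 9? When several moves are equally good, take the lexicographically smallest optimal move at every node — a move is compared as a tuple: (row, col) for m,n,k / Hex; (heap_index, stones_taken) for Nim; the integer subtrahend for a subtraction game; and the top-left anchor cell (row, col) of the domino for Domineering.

ply 1, O at XX.O/O.X. | (0,2)=+0→XXOO/O.X.*; (1,1)=-1→XX.O/OOX.; (1,3)=-1→XX.O/O.XO
ply 2, X at XXOO/O.X. | (1,1)=+0→XXOO/OXX.*; (1,3)=+0→XXOO/O.XX
ply 3, O at XXOO/OXX. | (1,3)=+0→XXOO/OXXO*
ply 4: XXOO/OXXO is terminal +0 (X); from XX.O/O.X. depth 9

PV length from [XX.O/O.X.]: 3 plies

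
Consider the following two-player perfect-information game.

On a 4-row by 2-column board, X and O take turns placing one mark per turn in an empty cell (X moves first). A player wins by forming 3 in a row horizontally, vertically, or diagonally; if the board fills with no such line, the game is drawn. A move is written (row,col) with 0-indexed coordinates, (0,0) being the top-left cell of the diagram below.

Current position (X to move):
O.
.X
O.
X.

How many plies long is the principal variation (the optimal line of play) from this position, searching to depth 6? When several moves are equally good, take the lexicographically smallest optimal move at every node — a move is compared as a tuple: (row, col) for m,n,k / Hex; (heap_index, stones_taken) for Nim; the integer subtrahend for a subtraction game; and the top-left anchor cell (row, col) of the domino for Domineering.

p1 X@[O./.X/O./X.]: (0,1)[OX/.X/O./X.]-1 (1,0)[O./XX/O./X.]+0* (2,1)[O./.X/OX/X.]-1 (3,1)[O./.X/O./XX]-1
p2 O@[O./XX/O./X.]: (0,1)[OO/XX/O./X.]+0* (2,1)[O./XX/OO/X.]+0 (3,1)[O./XX/O./XO]+0
p3 X@[OO/XX/O./X.]: (2,1)[OO/XX/OX/X.]+0* (3,1)[OO/XX/O./XX]+0
p4 O@[OO/XX/OX/X.]: (3,1)[OO/XX/OX/XO]+0*
p5 X@[OO/XX/OX/XO] terminal +0; root [O./.X/O./X.] d6

PV length from [O./.X/O./X.]: 4 plies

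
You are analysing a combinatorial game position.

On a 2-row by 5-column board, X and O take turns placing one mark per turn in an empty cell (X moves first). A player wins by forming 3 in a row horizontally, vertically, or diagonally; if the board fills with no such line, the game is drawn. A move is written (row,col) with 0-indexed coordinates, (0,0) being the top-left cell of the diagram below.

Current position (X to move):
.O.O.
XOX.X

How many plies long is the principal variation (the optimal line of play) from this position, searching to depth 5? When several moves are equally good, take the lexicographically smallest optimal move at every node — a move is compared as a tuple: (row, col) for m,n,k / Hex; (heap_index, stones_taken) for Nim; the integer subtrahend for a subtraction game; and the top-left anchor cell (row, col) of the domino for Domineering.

PV length from [.O.O./XOX.X]: 1 ply

ply 1, X at .O.O./XOX.X | (0,0)=-1→XO.O./XOX.X; (0,2)=+0→.OXO./XOX.X; (0,4)=-1→.O.OX/XOX.X; (1,3)=+1→.O.O./XOXXX*
ply 2: .O.O./XOXXX is terminal -1 (O); from .O.O./XOX.X depth 5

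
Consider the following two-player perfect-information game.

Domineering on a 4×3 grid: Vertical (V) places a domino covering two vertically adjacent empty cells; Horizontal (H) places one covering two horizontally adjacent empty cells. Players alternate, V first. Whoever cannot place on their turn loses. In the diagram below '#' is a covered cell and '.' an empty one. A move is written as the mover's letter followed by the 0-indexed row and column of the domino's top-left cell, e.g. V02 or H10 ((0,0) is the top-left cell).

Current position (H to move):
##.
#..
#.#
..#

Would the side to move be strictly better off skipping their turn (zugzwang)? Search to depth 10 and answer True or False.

zugzwang(##./#../#.#/..#, H) = False

p1 H@[##./#../#.#/..#]: H11[##./###/#.#/..#]-1* H30[##./#../#.#/###]-1
p2 V@[##./###/#.#/..#]: V21[##./###/###/.##]+1*
p3 H@[##./###/###/.##] terminal -1; root [##./#../#.#/..#] d10
pass branch (V moves first from the same position):
  | p1 V@[##./#../#.#/..#]: V02[###/#.#/#.#/..#]+1* V11[##./##./###/..#]+1 V21[##./#../###/.##]-1
  | p2 H@[###/#.#/#.#/..#]: H30[###/#.#/#.#/###]-1*
  | p3 V@[###/#.#/#.#/###]: V11[###/###/###/###]+1*
  | p4 H@[###/###/###/###] terminal -1; root [##./#../#.#/..#] d10
H moving scores -1; H passing scores -1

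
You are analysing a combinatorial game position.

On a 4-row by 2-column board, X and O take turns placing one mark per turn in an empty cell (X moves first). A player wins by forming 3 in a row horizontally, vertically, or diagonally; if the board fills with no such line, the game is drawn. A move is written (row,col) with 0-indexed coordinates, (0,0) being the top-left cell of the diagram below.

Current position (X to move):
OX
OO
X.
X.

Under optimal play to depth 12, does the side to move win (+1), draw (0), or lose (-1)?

value(OX/OO/X./X., X) = 0

p1 X@[OX/OO/X./X.]: (2,1)[OX/OO/XX/X.]+0* (3,1)[OX/OO/X./XX]+0
p2 O@[OX/OO/XX/X.]: (3,1)[OX/OO/XX/XO]+0*
p3 X@[OX/OO/XX/XO] terminal +0; root [OX/OO/X./X.] d12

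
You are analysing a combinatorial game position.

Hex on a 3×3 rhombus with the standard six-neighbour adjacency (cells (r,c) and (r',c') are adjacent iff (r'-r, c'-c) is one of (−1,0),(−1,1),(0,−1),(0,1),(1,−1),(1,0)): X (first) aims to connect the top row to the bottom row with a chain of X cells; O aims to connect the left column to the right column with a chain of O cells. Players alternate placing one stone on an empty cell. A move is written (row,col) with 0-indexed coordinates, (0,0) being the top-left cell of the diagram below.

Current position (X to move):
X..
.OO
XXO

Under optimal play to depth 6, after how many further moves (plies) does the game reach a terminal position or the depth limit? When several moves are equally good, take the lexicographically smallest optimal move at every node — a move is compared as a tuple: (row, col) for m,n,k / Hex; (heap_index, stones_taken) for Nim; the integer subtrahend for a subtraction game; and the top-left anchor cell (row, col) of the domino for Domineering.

PV length from [X../.OO/XXO]: 1 ply

ply 1, X at X../.OO/XXO | (0,1)=-1→XX./.OO/XXO; (0,2)=-1→X.X/.OO/XXO; (1,0)=+1→X../XOO/XXO*
ply 2: X../XOO/XXO is terminal -1 (O); from X../.OO/XXO depth 6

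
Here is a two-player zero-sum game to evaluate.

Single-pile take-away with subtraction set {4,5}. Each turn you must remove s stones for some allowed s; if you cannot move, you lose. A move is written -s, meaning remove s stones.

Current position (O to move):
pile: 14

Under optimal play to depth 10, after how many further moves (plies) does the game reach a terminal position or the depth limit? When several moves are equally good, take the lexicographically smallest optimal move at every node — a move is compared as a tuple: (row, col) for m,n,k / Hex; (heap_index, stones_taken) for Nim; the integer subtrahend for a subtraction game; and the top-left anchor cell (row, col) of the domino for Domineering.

PV length from [14]: 3 plies

[14] O move#1: -4:+1/10*, -5:+1/9
[10] X move#2: -4:-1/6*, -5:-1/5
[6] O move#3: -4:+1/2*, -5:+1/1
[2] end (terminal -1, X#4); searched 14 to 10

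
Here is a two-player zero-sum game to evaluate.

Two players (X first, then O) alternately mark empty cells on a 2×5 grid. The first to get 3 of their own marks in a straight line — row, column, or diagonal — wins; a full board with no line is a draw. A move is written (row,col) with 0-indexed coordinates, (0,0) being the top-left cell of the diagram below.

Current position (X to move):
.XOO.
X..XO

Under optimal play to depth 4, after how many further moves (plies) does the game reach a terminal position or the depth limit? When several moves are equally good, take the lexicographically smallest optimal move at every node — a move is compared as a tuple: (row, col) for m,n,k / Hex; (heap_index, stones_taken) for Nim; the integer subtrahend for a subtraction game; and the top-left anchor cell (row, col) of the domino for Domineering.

PV length from [.XOO./X..XO]: 4 plies

[.XOO./X..XO] X move#1: (0,0):-1/XXOO./X..XO, (0,4):+0/.XOOX/X..XO*, (1,1):-1/.XOO./XX.XO, (1,2):-1/.XOO./X.XXO
[.XOOX/X..XO] O move#2: (0,0):+0/OXOOX/X..XO*, (1,1):+0/.XOOX/XO.XO, (1,2):+0/.XOOX/X.OXO
[OXOOX/X..XO] X move#3: (1,1):+0/OXOOX/XX.XO*, (1,2):+0/OXOOX/X.XXO
[OXOOX/XX.XO] O move#4: (1,2):+0/OXOOX/XXOXO*
[OXOOX/XXOXO] end (terminal +0, X#5); searched .XOO./X..XO to 4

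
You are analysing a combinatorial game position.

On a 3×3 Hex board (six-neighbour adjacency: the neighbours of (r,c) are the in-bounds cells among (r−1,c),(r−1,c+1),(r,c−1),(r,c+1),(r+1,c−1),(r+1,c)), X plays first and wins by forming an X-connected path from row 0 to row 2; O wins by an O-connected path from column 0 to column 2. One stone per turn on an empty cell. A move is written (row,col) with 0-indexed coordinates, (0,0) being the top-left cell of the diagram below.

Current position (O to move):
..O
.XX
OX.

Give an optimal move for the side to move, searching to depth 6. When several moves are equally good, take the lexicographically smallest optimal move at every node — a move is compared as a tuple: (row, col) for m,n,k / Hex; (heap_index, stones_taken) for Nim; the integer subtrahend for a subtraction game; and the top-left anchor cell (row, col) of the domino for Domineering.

O's best at [..O/.XX/OX.]: (0,1)

[..O/.XX/OX.] O move#1: (0,0):-1/O.O/.XX/OX., (0,1):+1/.OO/.XX/OX.*, (1,0):-1/..O/OXX/OX., (2,2):-1/..O/.XX/OXO
[.OO/.XX/OX.] X move#2: (0,0):-1/XOO/.XX/OX.*, (1,0):-1/.OO/XXX/OX., (2,2):-1/.OO/.XX/OXX
[XOO/.XX/OX.] O move#3: (1,0):+1/XOO/OXX/OX.*, (2,2):-1/XOO/.XX/OXO
[XOO/OXX/OX.] end (terminal -1, X#4); searched ..O/.XX/OX. to 6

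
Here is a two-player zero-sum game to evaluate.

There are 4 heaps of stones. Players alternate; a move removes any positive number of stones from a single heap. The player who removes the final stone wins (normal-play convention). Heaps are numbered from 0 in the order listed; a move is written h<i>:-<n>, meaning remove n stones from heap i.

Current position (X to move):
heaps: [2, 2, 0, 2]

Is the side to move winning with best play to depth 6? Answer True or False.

X winning at [(2,2,0,2)]: True

p1 X@[(2,2,0,2)]: h0:-1[(1,2,0,2)]-1 h0:-2[(0,2,0,2)]+1* h1:-1[(2,1,0,2)]-1 h1:-2[(2,0,0,2)]+1 h3:-1[(2,2,0,1)]-1 h3:-2[(2,2,0,0)]+1
p2 O@[(0,2,0,2)]: h1:-1[(0,1,0,2)]-1* h1:-2[(0,0,0,2)]-1 h3:-1[(0,2,0,1)]-1 h3:-2[(0,2,0,0)]-1
p3 X@[(0,1,0,2)]: h1:-1[(0,0,0,2)]-1 h3:-1[(0,1,0,1)]+1* h3:-2[(0,1,0,0)]-1
p4 O@[(0,1,0,1)]: h1:-1[(0,0,0,1)]-1* h3:-1[(0,1,0,0)]-1
p5 X@[(0,0,0,1)]: h3:-1[(0,0,0,0)]+1*
p6 O@[(0,0,0,0)] terminal -1; root [(2,2,0,2)] d6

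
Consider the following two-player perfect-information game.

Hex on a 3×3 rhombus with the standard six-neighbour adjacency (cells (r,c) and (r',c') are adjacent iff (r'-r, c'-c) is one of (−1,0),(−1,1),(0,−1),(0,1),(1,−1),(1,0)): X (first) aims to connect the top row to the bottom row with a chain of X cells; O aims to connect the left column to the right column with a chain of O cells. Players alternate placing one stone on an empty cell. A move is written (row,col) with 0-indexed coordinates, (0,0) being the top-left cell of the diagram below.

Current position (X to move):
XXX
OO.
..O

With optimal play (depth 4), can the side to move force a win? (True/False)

ply 1, X at XXX/OO./..O | (1,2)=-1→XXX/OOX/..O*; (2,0)=-1→XXX/OO./X.O; (2,1)=-1→XXX/OO./.XO
ply 2, O at XXX/OOX/..O | (2,0)=-1→XXX/OOX/O.O; (2,1)=+1→XXX/OOX/.OO*
ply 3: XXX/OOX/.OO is terminal -1 (X); from XXX/OO./..O depth 4

X winning at [XXX/OO./..O]: False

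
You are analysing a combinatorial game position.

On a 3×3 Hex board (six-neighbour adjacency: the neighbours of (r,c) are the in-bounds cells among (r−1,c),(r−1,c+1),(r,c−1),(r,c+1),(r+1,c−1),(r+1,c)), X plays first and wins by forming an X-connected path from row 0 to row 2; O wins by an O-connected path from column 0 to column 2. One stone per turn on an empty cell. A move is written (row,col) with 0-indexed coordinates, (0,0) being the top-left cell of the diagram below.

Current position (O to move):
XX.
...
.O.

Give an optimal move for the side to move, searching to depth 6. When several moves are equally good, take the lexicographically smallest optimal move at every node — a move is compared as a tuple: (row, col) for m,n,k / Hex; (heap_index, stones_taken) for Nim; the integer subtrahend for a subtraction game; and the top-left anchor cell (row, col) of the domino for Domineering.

O's best at [XX./.../.O.]: (1,0)

p1 O@[XX./.../.O.]: (0,2)[XXO/.../.O.]-1 (1,0)[XX./O../.O.]+1* (1,1)[XX./.O./.O.]+1 (1,2)[XX./..O/.O.]-1 (2,0)[XX./.../OO.]+1 (2,2)[XX./.../.OO]-1
p2 X@[XX./O../.O.]: (0,2)[XXX/O../.O.]-1* (1,1)[XX./OX./.O.]-1 (1,2)[XX./O.X/.O.]-1 (2,0)[XX./O../XO.]-1 (2,2)[XX./O../.OX]-1
p3 O@[XXX/O../.O.]: (1,1)[XXX/OO./.O.]+1* (1,2)[XXX/O.O/.O.]+1 (2,0)[XXX/O../OO.]+1 (2,2)[XXX/O../.OO]+1
p4 X@[XXX/OO./.O.]: (1,2)[XXX/OOX/.O.]-1* (2,0)[XXX/OO./XO.]-1 (2,2)[XXX/OO./.OX]-1
p5 O@[XXX/OOX/.O.]: (2,0)[XXX/OOX/OO.]-1 (2,2)[XXX/OOX/.OO]+1*
p6 X@[XXX/OOX/.OO] terminal -1; root [XX./.../.O.] d6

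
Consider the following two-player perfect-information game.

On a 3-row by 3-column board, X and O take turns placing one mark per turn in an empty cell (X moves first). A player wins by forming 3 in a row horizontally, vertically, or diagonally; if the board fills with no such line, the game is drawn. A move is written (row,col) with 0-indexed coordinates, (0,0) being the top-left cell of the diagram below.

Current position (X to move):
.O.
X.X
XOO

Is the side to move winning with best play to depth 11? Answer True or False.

[.O./X.X/XOO] X move#1: (0,0):+1/XO./X.X/XOO*, (0,2):-1/.OX/X.X/XOO, (1,1):+1/.O./XXX/XOO
[XO./X.X/XOO] end (terminal -1, O#2); searched .O./X.X/XOO to 11

X winning at [.O./X.X/XOO]: True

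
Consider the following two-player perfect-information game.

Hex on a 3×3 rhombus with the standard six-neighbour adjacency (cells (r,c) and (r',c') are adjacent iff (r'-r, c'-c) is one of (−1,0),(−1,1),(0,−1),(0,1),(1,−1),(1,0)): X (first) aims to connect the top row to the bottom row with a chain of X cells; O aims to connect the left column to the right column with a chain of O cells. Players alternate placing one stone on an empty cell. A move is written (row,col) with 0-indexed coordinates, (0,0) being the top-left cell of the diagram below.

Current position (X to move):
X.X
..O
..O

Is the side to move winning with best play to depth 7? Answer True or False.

[X.X/..O/..O] X move#1: (0,1):-1/XXX/..O/..O, (1,0):-1/X.X/X.O/..O, (1,1):+1/X.X/.XO/..O*, (2,0):+1/X.X/..O/X.O, (2,1):-1/X.X/..O/.XO
[X.X/.XO/..O] O move#2: (0,1):-1/XOX/.XO/..O*, (1,0):-1/X.X/OXO/..O, (2,0):-1/X.X/.XO/O.O, (2,1):-1/X.X/.XO/.OO
[XOX/.XO/..O] X move#3: (1,0):+1/XOX/XXO/..O*, (2,0):+1/XOX/.XO/X.O, (2,1):+1/XOX/.XO/.XO
[XOX/XXO/..O] O move#4: (2,0):-1/XOX/XXO/O.O*, (2,1):-1/XOX/XXO/.OO
[XOX/XXO/O.O] X move#5: (2,1):+1/XOX/XXO/OXO*
[XOX/XXO/OXO] end (terminal -1, O#6); searched X.X/..O/..O to 7

X winning at [X.X/..O/..O]: True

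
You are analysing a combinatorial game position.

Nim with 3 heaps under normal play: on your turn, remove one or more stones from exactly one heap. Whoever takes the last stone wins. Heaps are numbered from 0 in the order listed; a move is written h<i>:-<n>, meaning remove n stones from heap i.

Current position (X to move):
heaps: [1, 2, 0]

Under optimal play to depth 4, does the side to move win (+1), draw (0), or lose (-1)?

value((1,2,0), X) = +1

ply 1, X at (1,2,0) | h0:-1=-1→(0,2,0); h1:-1=+1→(1,1,0)*; h1:-2=-1→(1,0,0)
ply 2, O at (1,1,0) | h0:-1=-1→(0,1,0)*; h1:-1=-1→(1,0,0)
ply 3, X at (0,1,0) | h1:-1=+1→(0,0,0)*
ply 4: (0,0,0) is terminal -1 (O); from (1,2,0) depth 4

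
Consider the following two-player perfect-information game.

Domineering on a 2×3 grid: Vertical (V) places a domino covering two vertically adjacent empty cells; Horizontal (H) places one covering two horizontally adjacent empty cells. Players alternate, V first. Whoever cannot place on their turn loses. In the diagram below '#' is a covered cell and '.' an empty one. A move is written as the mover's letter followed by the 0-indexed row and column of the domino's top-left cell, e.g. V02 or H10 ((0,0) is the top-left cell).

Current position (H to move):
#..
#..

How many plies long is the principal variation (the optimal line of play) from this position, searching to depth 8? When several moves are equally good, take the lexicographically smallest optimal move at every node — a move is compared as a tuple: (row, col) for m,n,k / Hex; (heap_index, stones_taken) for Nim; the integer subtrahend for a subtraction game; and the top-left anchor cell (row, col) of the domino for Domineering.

PV length from [#../#..]: 1 ply

p1 H@[#../#..]: H01[###/#..]+1* H11[#../###]+1
p2 V@[###/#..] terminal -1; root [#../#..] d8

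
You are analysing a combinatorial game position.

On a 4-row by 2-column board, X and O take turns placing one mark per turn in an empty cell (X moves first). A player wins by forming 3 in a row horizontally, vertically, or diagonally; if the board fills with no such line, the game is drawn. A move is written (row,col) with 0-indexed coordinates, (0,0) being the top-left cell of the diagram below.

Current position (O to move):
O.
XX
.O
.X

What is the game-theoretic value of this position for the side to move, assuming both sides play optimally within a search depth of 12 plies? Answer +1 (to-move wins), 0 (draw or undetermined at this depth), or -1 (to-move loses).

value(O./XX/.O/.X, O) = 0

[O./XX/.O/.X] O move#1: (0,1):+0/OO/XX/.O/.X*, (2,0):+0/O./XX/OO/.X, (3,0):+0/O./XX/.O/OX
[OO/XX/.O/.X] X move#2: (2,0):+0/OO/XX/XO/.X*, (3,0):+0/OO/XX/.O/XX
[OO/XX/XO/.X] O move#3: (3,0):+0/OO/XX/XO/OX*
[OO/XX/XO/OX] end (terminal +0, X#4); searched O./XX/.O/.X to 12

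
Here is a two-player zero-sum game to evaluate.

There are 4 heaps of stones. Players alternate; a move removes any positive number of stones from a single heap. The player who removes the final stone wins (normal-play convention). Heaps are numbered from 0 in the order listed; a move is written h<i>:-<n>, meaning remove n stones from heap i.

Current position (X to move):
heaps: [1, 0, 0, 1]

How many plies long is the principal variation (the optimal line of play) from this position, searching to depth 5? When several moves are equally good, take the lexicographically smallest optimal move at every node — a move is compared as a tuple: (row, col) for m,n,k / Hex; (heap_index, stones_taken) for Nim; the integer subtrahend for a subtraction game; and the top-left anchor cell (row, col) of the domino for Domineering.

[(1,0,0,1)] X move#1: h0:-1:-1/(0,0,0,1)*, h3:-1:-1/(1,0,0,0)
[(0,0,0,1)] O move#2: h3:-1:+1/(0,0,0,0)*
[(0,0,0,0)] end (terminal -1, X#3); searched (1,0,0,1) to 5

PV length from [(1,0,0,1)]: 2 plies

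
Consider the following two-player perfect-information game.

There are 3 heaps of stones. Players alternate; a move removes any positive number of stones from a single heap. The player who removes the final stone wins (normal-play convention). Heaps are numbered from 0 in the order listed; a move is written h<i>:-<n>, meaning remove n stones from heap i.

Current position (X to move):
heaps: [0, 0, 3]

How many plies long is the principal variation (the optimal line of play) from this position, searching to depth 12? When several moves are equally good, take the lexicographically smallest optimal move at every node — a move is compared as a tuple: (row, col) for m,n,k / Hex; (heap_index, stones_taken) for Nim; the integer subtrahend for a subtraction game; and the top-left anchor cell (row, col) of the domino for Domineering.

PV length from [(0,0,3)]: 1 ply

[(0,0,3)] X move#1: h2:-1:-1/(0,0,2), h2:-2:-1/(0,0,1), h2:-3:+1/(0,0,0)*
[(0,0,0)] end (terminal -1, O#2); searched (0,0,3) to 12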